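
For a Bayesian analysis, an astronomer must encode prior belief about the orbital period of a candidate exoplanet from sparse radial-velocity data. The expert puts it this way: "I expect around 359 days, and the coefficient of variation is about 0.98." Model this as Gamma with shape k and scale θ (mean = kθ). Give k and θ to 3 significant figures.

For Gamma(k, scale θ): mean = kθ, variance = kθ², so CV = 1/√k.
CV = 0.98, hence k = 1/CV² = 1.04.
Then θ = mean/k = 359/1.04 = 345.

k ≈ 1.04, θ ≈ 345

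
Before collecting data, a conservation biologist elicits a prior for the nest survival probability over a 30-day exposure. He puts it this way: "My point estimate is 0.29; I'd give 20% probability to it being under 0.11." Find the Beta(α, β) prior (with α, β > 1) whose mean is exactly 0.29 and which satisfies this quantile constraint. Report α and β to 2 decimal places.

With mean 0.29 fixed, write α = 0.29s, β = 0.71s where s = α+β.
Need P(θ < 0.11) = 0.2 under Beta(0.29s, 0.71s). Normal approximation: (q−m)/√(m(1−m)/s) ≈ z_{0.2} = -0.842, so s ≈ 0.29·0.71·(-0.842)²/(0.11−0.29)² = 4.5.
At s = 4.5: P(θ<0.11) ≈ 0.201. Adjusting to match 0.2 gives s ≈ 4.53.
So α = 0.29·4.53 ≈ 1.31, β = 0.71·4.53 ≈ 3.21.

α ≈ 1.31, β ≈ 3.21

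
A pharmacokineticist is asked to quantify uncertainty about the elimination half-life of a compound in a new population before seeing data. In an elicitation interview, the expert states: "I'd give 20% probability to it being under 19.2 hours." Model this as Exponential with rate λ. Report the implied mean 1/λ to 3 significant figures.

P(T < 19.2) = 1 − e^(−λ·19.2) = 0.2, so λ = −ln(1−0.2)/19.2 = −ln(0.8)/19.2 = 0.0116.
Mean = 1/λ = 86 hours.

mean ≈ 86 hours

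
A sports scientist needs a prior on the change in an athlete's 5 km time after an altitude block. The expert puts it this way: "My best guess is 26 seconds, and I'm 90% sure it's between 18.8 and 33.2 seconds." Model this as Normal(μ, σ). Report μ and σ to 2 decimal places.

A symmetric 90% interval runs μ ± z·σ with z = 1.645.
Half-width = 7.2, so σ = 7.2/1.645 = 4.38.
μ is the stated best guess, 26.00.

μ = 26.00, σ = 4.38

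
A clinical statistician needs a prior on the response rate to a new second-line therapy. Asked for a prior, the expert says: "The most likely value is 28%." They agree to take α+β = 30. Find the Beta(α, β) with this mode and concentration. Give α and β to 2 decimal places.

For α,β > 1 the Beta mode is (α−1)/(α+β−2). With α+β = 30, the mode is (α−1)/28.
Set (α−1)/28 = 0.28 → α = 1 + 0.28·28 = 8.84.
β = 30 − α = 21.16.

α = 8.84, β = 21.16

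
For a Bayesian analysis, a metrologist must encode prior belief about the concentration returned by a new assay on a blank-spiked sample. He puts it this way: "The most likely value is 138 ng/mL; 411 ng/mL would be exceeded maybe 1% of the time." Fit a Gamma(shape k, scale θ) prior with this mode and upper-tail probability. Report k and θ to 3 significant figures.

k ≈ 4.79, θ ≈ 36.4

Gamma(k,θ) with k>1 has mode (k−1)θ, so θ = 138/(k−1).
Need P(X < 411) = 0.99 with θ tied to k this way. Start at k = 2, θ = 138: P(X<411) ≈ 0.798.
Too low — raise k to concentrate. Iterating converges to k ≈ 4.79.
Then θ = 138/(4.79−1) ≈ 36.4.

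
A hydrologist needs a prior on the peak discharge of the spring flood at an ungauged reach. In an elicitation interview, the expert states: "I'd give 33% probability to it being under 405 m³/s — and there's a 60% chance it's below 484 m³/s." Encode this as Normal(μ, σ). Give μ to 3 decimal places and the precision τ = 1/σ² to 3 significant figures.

μ = 455.130, τ = 7.7e-05

For Normal(μ,σ), the p-quantile is μ + z_p·σ. Here z_{0.33} = -0.4399, z_{0.6} = 0.2533.
So 405 = μ − 0.4399σ and 484 = μ + 0.2533σ.
Subtracting: σ = (484 − 405)/(0.2533 − (-0.4399)) = 113.954.
Then μ = 405 − (-0.4399)·113.954 = 455.130.
Precision τ = 1/σ² = 1/114² = 7.7e-05.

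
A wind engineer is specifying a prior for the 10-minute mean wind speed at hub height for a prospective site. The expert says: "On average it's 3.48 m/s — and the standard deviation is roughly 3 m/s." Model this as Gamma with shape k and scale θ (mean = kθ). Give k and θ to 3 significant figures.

For Gamma(k, scale θ): mean = kθ, variance = kθ², so CV = 1/√k.
CV = SD/mean = 3/3.48 = 0.8621, hence k = 1/CV² = 1.35.
Then θ = mean/k = 3.48/1.35 = 2.59.

k ≈ 1.35, θ ≈ 2.59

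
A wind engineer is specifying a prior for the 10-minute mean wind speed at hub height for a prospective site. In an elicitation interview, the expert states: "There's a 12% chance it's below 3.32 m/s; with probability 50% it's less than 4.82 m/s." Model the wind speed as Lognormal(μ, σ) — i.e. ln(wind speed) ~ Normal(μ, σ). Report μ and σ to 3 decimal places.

μ ≈ 1.573, σ ≈ 0.317

If T ~ Lognormal(μ,σ) then ln T ~ Normal(μ,σ), so the p-quantile of ln T is μ + z_p·σ.
ln(3.32) = 1.2 and ln(4.82) = 1.573; z_{0.12} = -1.175, z_{0.5} = 0.
σ = (1.573 − 1.2)/(0 − (-1.175)) = 0.317.
μ = 1.2 − (-1.175)·0.317 = 1.573.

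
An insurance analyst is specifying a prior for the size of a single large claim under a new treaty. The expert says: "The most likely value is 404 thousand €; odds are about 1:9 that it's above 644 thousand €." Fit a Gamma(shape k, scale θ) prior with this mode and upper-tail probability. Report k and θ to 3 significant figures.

Gamma(k,θ) with k>1 has mode (k−1)θ, so θ = 404/(k−1).
Need P(X < 644) = 0.9 with θ tied to k this way. Start at k = 2, θ = 404: P(X<644) ≈ 0.473.
Too low — raise k to concentrate. Iterating converges to k ≈ 9.64.
Then θ = 404/(9.64−1) ≈ 46.8.

k ≈ 9.64, θ ≈ 46.8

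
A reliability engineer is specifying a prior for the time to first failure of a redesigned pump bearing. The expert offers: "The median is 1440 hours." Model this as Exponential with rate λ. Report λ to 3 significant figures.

Exponential median = ln 2 / λ, so λ = ln 2 / 1440.0 = 0.000481.

λ ≈ 0.000481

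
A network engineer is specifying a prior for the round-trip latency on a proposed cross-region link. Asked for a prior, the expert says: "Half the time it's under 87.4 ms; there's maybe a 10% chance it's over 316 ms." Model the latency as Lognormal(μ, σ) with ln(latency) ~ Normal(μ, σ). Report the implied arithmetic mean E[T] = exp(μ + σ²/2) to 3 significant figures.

If T ~ Lognormal(μ,σ) then ln T ~ Normal(μ,σ), so the p-quantile of ln T is μ + z_p·σ.
ln(87.4) = 4.47 and ln(316) = 5.756; z_{0.5} = 0, z_{0.9} = 1.282.
σ = (5.756 − 4.47)/(1.282 − (0)) = 1.003.
μ = 4.47 − (0)·1.003 = 4.470.
E[T] = exp(μ + σ²/2) = exp(4.470 + 0.5029) = 145 ms.

E[T] ≈ 145 ms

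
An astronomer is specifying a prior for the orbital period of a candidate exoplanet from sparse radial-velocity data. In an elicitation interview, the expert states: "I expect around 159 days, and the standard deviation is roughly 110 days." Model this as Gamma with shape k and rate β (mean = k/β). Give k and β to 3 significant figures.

For Gamma(k, rate β): mean = k/β, variance = k/β², so CV = 1/√k.
CV = SD/mean = 110/159 = 0.6918, hence k = 1/CV² = 2.09.
Then β = k/mean = 2.09/159 = 0.0131.

k ≈ 2.09, β ≈ 0.0131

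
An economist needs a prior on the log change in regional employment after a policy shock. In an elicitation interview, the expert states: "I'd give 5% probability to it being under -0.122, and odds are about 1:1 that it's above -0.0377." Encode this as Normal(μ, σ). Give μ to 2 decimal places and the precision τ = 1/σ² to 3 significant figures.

μ = -0.04, τ = 381

For Normal(μ,σ), the p-quantile is μ + z_p·σ. Here z_{0.05} = -1.645, z_{0.5} = 0.
So -0.122 = μ − 1.645σ and -0.0377 = μ + 0σ.
Subtracting: σ = (-0.0377 − -0.122)/(0 − (-1.645)) = 0.05.
Then μ = -0.122 − (-1.645)·0.05 = -0.04.
Precision τ = 1/σ² = 1/0.05125² = 381.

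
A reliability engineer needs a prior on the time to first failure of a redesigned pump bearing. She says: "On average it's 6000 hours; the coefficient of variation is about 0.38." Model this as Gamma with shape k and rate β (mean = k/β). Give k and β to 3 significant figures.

For Gamma(k, rate β): mean = k/β, variance = k/β², so CV = 1/√k.
CV = 0.38, hence k = 1/CV² = 6.93.
Then β = k/mean = 6.93/6000 = 0.00115.

k ≈ 6.93, β ≈ 0.00115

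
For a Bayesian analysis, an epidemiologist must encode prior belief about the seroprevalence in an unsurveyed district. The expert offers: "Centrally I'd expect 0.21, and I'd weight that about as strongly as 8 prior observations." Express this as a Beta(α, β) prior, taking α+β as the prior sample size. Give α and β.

Under the effective-sample-size interpretation, Beta(α, β) has prior mean α/(α+β) and prior sample size α+β.
So α+β = 8 and α/(α+β) = 0.21, giving α = 0.21·8 = 1.68 and β = 8 − 1.68 = 6.32.

α = 1.68, β = 6.32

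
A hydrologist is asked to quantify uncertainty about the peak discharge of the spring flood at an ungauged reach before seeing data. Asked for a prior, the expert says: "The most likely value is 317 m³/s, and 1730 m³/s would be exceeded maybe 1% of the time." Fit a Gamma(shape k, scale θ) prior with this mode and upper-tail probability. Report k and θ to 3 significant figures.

k ≈ 2.33, θ ≈ 239

Gamma(k,θ) with k>1 has mode (k−1)θ, so θ = 317/(k−1).
Need P(X < 1730) = 0.99 with θ tied to k this way. Start at k = 2, θ = 317: P(X<1730) ≈ 0.972.
Too low — raise k to concentrate. Iterating converges to k ≈ 2.33.
Then θ = 317/(2.33−1) ≈ 239.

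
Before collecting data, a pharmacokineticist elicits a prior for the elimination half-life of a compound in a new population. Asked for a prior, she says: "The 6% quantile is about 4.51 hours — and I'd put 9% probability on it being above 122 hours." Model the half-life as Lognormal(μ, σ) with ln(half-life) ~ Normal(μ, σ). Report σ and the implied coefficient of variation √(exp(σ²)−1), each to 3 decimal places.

If T ~ Lognormal(μ,σ) then ln T ~ Normal(μ,σ), so the p-quantile of ln T is μ + z_p·σ.
ln(4.51) = 1.506 and ln(122) = 4.804; z_{0.06} = -1.555, z_{0.91} = 1.341.
σ = (4.804 − 1.506)/(1.341 − (-1.555)) = 1.139.
μ = 1.506 − (-1.555)·1.139 = 3.277.
CV = √(exp(σ²)−1) = √(exp(1.2971)−1) = 1.631.

σ ≈ 1.139, CV ≈ 1.631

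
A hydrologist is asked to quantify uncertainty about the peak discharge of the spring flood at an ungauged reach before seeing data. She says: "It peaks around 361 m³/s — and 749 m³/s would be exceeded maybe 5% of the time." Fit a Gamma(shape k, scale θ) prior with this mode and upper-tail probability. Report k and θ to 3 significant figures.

Gamma(k,θ) with k>1 has mode (k−1)θ, so θ = 361/(k−1).
Need P(X < 749) = 0.95 with θ tied to k this way. Start at k = 2, θ = 361: P(X<749) ≈ 0.614.
Too low — raise k to concentrate. Iterating converges to k ≈ 6.19.
Then θ = 361/(6.19−1) ≈ 69.6.

k ≈ 6.19, θ ≈ 69.6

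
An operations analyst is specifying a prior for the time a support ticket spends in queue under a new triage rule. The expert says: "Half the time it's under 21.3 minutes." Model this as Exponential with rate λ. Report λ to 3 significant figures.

Exponential median = ln 2 / λ, so λ = ln 2 / 21.3 = 0.0325.

λ ≈ 0.0325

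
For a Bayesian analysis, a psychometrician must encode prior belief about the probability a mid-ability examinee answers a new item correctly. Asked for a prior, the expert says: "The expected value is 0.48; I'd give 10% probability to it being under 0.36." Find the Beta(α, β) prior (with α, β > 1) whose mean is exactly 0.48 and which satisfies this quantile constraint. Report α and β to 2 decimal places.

With mean 0.48 fixed, write α = 0.48s, β = 0.52s where s = α+β.
Need P(θ < 0.36) = 0.1 under Beta(0.48s, 0.52s). Normal approximation: (q−m)/√(m(1−m)/s) ≈ z_{0.1} = -1.28, so s ≈ 0.48·0.52·(-1.28)²/(0.36−0.48)² = 28.5.
At s = 28.5: P(θ<0.36) ≈ 0.098. Adjusting to match 0.1 gives s ≈ 27.98.
So α = 0.48·27.98 ≈ 13.43, β = 0.52·27.98 ≈ 14.55.

α ≈ 13.43, β ≈ 14.55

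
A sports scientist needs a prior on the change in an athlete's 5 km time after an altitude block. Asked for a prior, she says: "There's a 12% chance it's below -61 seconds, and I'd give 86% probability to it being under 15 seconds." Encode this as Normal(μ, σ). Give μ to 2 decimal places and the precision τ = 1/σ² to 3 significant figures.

The p-quantile of Normal(μ,σ) is μ + z_p·σ, with z_{0.12} = -1.175 and z_{0.86} = 1.08.
Eliminate σ: μ = (z₂·x₁ − z₁·x₂)/(z₂ − z₁) = (1.08·-61 − (-1.175)·15)/2.255 = -21.40.
Then σ = (x₂ − x₁)/(z₂ − z₁) = (15 − -61)/2.255 = 33.70.
Precision τ = 1/σ² = 1/33.7² = 0.000881.

μ = -21.40, τ = 0.000881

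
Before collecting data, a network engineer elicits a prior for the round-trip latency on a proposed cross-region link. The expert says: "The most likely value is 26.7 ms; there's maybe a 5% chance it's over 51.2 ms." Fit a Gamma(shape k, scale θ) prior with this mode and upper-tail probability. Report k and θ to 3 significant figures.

Gamma(k,θ) with k>1 has mode (k−1)θ, so θ = 26.7/(k−1).
Need P(X < 51.2) = 0.95 with θ tied to k this way. Start at k = 2, θ = 26.7: P(X<51.2) ≈ 0.571.
Too low — raise k to concentrate. Iterating converges to k ≈ 7.55.
Then θ = 26.7/(7.55−1) ≈ 4.07.

k ≈ 7.55, θ ≈ 4.07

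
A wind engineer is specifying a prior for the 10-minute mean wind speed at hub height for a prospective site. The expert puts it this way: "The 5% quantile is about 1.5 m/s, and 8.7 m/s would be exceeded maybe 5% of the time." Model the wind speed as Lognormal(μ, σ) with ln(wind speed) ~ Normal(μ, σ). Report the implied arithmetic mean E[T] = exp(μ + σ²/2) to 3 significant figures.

E[T] ≈ 4.17 m/s

If T ~ Lognormal(μ,σ) then ln T ~ Normal(μ,σ), so the p-quantile of ln T is μ + z_p·σ.
ln(1.5) = 0.4055 and ln(8.7) = 2.163; z_{0.05} = -1.645, z_{0.95} = 1.645.
σ = (2.163 − 0.4055)/(1.645 − (-1.645)) = 0.534.
μ = 0.4055 − (-1.645)·0.534 = 1.284.
E[T] = exp(μ + σ²/2) = exp(1.284 + 0.1428) = 4.17 m/s.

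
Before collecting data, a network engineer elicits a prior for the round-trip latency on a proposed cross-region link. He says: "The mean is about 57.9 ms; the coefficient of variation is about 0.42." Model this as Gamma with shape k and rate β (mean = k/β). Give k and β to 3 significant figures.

k ≈ 5.67, β ≈ 0.0979

For Gamma(k, rate β): mean = k/β, variance = k/β², so CV = 1/√k.
CV = 0.42, hence k = 1/CV² = 5.67.
Then β = k/mean = 5.67/57.9 = 0.0979.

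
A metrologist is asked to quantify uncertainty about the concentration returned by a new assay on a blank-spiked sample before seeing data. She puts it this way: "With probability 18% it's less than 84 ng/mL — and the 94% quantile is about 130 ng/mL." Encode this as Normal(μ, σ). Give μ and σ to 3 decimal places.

The p-quantile of Normal(μ,σ) is μ + z_p·σ, with z_{0.18} = -0.9154 and z_{0.94} = 1.555.
Eliminate σ: μ = (z₂·x₁ − z₁·x₂)/(z₂ − z₁) = (1.555·84 − (-0.9154)·130)/2.47 = 101.046.
Then σ = (x₂ − x₁)/(z₂ − z₁) = (130 − 84)/2.47 = 18.622.

μ = 101.046, σ = 18.622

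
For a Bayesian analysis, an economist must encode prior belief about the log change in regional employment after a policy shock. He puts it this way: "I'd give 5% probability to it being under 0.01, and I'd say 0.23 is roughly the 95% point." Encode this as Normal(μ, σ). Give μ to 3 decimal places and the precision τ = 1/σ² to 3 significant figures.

For Normal(μ,σ), the p-quantile is μ + z_p·σ. Here z_{0.05} = -1.645, z_{0.95} = 1.645.
So 0.01 = μ − 1.645σ and 0.23 = μ + 1.645σ.
Subtracting: σ = (0.23 − 0.01)/(1.645 − (-1.645)) = 0.067.
Then μ = 0.01 − (-1.645)·0.067 = 0.120.
Precision τ = 1/σ² = 1/0.06688² = 224.

μ = 0.120, τ = 224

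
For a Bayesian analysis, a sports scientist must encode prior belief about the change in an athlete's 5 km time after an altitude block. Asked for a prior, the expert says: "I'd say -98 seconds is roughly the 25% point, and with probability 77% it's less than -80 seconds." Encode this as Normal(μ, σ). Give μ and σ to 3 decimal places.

The p-quantile of Normal(μ,σ) is μ + z_p·σ, with z_{0.25} = -0.6745 and z_{0.77} = 0.7388.
Eliminate σ: μ = (z₂·x₁ − z₁·x₂)/(z₂ − z₁) = (0.7388·-98 − (-0.6745)·-80)/1.413 = -89.410.
Then σ = (x₂ − x₁)/(z₂ − z₁) = (-80 − -98)/1.413 = 12.736.

μ = -89.410, σ = 12.736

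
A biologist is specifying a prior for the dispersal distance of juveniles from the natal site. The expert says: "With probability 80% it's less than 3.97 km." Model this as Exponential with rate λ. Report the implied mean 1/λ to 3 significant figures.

mean ≈ 2.47 km

P(T < 3.97) = 1 − e^(−λ·3.97) = 0.8, so λ = −ln(1−0.8)/3.97 = −ln(0.2)/3.97 = 0.405.
Mean = 1/λ = 2.47 km.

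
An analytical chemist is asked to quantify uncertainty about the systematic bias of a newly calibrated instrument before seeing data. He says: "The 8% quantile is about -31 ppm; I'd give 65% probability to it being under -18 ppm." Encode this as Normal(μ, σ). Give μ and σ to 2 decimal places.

For Normal(μ,σ), the p-quantile is μ + z_p·σ. Here z_{0.08} = -1.405, z_{0.65} = 0.3853.
So -31 = μ − 1.405σ and -18 = μ + 0.3853σ.
Subtracting: σ = (-18 − -31)/(0.3853 − (-1.405)) = 7.26.
Then μ = -31 − (-1.405)·7.26 = -20.80.

μ = -20.80, σ = 7.26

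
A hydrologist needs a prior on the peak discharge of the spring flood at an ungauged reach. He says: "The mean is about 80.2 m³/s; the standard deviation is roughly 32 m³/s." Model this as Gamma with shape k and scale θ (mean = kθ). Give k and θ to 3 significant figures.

k ≈ 6.28, θ ≈ 12.8

For Gamma(k, scale θ): mean = kθ, variance = kθ², so CV = 1/√k.
CV = SD/mean = 32/80.2 = 0.399, hence k = 1/CV² = 6.28.
Then θ = mean/k = 80.2/6.28 = 12.8.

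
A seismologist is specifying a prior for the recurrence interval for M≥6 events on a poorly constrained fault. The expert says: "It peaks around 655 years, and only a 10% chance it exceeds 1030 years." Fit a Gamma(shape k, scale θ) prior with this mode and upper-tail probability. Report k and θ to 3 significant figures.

Gamma(k,θ) with k>1 has mode (k−1)θ, so θ = 655/(k−1).
Need P(X < 1030) = 0.9 with θ tied to k this way. Start at k = 2, θ = 655: P(X<1030) ≈ 0.466.
Too low — raise k to concentrate. Iterating converges to k ≈ 10.1.
Then θ = 655/(10.1−1) ≈ 71.6.

k ≈ 10.1, θ ≈ 71.6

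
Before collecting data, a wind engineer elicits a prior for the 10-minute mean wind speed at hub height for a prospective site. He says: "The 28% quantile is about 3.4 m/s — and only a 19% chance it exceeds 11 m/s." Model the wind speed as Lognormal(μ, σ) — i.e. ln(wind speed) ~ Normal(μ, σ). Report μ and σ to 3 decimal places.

μ ≈ 1.692, σ ≈ 0.804

If T ~ Lognormal(μ,σ) then ln T ~ Normal(μ,σ), so the p-quantile of ln T is μ + z_p·σ.
ln(3.4) = 1.224 and ln(11) = 2.398; z_{0.28} = -0.5828, z_{0.81} = 0.8779.
σ = (2.398 − 1.224)/(0.8779 − (-0.5828)) = 0.804.
μ = 1.224 − (-0.5828)·0.804 = 1.692.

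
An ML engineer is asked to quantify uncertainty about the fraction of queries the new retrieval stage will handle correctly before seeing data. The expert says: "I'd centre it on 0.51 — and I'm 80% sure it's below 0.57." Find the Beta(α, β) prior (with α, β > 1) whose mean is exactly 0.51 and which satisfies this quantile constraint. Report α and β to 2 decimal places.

With mean 0.51 fixed, write α = 0.51s, β = 0.49s where s = α+β.
Need P(θ < 0.57) = 0.8 under Beta(0.51s, 0.49s). Normal approximation: (q−m)/√(m(1−m)/s) ≈ z_{0.8} = 0.842, so s ≈ 0.51·0.49·(0.842)²/(0.57−0.51)² = 49.2.
At s = 49.2: P(θ<0.57) ≈ 0.800. Adjusting to match 0.8 gives s ≈ 49.37.
So α = 0.51·49.37 ≈ 25.18, β = 0.49·49.37 ≈ 24.19.

α ≈ 25.18, β ≈ 24.19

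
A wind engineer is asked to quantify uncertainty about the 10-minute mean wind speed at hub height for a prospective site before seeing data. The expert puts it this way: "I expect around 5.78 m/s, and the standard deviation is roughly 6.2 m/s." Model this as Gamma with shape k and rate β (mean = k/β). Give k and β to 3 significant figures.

For Gamma(k, rate β): mean = k/β, variance = k/β², so CV = 1/√k.
CV = SD/mean = 6.2/5.78 = 1.073, hence k = 1/CV² = 0.869.
Then β = k/mean = 0.869/5.78 = 0.15.

k ≈ 0.869, β ≈ 0.15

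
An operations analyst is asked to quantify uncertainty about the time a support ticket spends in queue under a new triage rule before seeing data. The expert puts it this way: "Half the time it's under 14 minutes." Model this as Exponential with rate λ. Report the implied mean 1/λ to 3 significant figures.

Exponential median = ln 2 / λ, so λ = ln 2 / 14.0 = 0.0495.
Mean = 1/λ = 20.2 minutes.

mean ≈ 20.2 minutes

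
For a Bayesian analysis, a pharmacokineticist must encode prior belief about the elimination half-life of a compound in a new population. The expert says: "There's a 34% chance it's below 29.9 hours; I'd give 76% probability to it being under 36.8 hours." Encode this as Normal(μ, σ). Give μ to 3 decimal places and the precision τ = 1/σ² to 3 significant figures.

μ = 32.444, τ = 0.0263

The p-quantile of Normal(μ,σ) is μ + z_p·σ, with z_{0.34} = -0.4125 and z_{0.76} = 0.7063.
Eliminate σ: μ = (z₂·x₁ − z₁·x₂)/(z₂ − z₁) = (0.7063·29.9 − (-0.4125)·36.8)/1.119 = 32.444.
Then σ = (x₂ − x₁)/(z₂ − z₁) = (36.8 − 29.9)/1.119 = 6.168.
Precision τ = 1/σ² = 1/6.168² = 0.0263.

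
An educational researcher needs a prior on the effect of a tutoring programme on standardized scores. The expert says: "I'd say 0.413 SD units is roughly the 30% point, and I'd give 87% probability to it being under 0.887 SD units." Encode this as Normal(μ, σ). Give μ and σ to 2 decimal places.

The p-quantile of Normal(μ,σ) is μ + z_p·σ, with z_{0.3} = -0.5244 and z_{0.87} = 1.126.
Eliminate σ: μ = (z₂·x₁ − z₁·x₂)/(z₂ − z₁) = (1.126·0.413 − (-0.5244)·0.887)/1.651 = 0.56.
Then σ = (x₂ − x₁)/(z₂ − z₁) = (0.887 − 0.413)/1.651 = 0.29.

μ = 0.56, σ = 0.29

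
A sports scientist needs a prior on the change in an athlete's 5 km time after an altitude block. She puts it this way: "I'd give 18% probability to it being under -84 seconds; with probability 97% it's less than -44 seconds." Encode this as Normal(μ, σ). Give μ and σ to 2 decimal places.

μ = -70.91, σ = 14.31

The p-quantile of Normal(μ,σ) is μ + z_p·σ, with z_{0.18} = -0.9154 and z_{0.97} = 1.881.
Eliminate σ: μ = (z₂·x₁ − z₁·x₂)/(z₂ − z₁) = (1.881·-84 − (-0.9154)·-44)/2.796 = -70.91.
Then σ = (x₂ − x₁)/(z₂ − z₁) = (-44 − -84)/2.796 = 14.31.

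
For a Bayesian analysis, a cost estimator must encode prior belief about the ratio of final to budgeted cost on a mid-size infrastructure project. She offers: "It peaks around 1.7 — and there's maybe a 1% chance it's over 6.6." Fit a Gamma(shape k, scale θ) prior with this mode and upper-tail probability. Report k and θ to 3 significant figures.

Gamma(k,θ) with k>1 has mode (k−1)θ, so θ = 1.7/(k−1).
Need P(X < 6.6) = 0.99 with θ tied to k this way. Start at k = 2, θ = 1.7: P(X<6.6) ≈ 0.899.
Too low — raise k to concentrate. Iterating converges to k ≈ 3.29.
Then θ = 1.7/(3.29−1) ≈ 0.742.

k ≈ 3.29, θ ≈ 0.742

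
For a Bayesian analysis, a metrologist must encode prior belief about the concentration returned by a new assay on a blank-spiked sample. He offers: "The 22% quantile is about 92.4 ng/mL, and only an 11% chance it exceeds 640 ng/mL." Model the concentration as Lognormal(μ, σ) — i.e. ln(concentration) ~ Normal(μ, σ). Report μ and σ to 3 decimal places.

If T ~ Lognormal(μ,σ) then ln T ~ Normal(μ,σ), so the p-quantile of ln T is μ + z_p·σ.
ln(92.4) = 4.526 and ln(640) = 6.461; z_{0.22} = -0.7722, z_{0.89} = 1.227.
σ = (6.461 − 4.526)/(1.227 − (-0.7722)) = 0.968.
μ = 4.526 − (-0.7722)·0.968 = 5.274.

μ ≈ 5.274, σ ≈ 0.968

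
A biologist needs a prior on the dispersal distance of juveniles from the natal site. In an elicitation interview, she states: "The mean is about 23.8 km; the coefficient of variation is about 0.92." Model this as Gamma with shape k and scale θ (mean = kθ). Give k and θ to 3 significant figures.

k ≈ 1.18, θ ≈ 20.1

For Gamma(k, scale θ): mean = kθ, variance = kθ², so CV = 1/√k.
CV = 0.92, hence k = 1/CV² = 1.18.
Then θ = mean/k = 23.8/1.18 = 20.1.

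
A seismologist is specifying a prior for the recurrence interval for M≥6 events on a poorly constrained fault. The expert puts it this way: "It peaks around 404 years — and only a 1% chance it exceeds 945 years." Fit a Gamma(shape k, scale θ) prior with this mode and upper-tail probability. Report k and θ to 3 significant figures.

k ≈ 7.59, θ ≈ 61.3

Gamma(k,θ) with k>1 has mode (k−1)θ, so θ = 404/(k−1).
Need P(X < 945) = 0.99 with θ tied to k this way. Start at k = 2, θ = 404: P(X<945) ≈ 0.678.
Too low — raise k to concentrate. Iterating converges to k ≈ 7.59.
Then θ = 404/(7.59−1) ≈ 61.3.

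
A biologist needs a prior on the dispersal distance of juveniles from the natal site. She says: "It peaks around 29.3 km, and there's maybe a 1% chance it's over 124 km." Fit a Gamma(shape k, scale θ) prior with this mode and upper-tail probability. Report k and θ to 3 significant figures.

Gamma(k,θ) with k>1 has mode (k−1)θ, so θ = 29.3/(k−1).
Need P(X < 124) = 0.99 with θ tied to k this way. Start at k = 2, θ = 29.3: P(X<124) ≈ 0.924.
Too low — raise k to concentrate. Iterating converges to k ≈ 2.98.
Then θ = 29.3/(2.98−1) ≈ 14.8.

k ≈ 2.98, θ ≈ 14.8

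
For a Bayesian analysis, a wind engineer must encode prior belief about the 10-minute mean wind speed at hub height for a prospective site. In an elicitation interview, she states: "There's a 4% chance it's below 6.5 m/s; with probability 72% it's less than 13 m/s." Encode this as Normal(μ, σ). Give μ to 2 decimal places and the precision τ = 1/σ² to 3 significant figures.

μ = 11.38, τ = 0.129

For Normal(μ,σ), the p-quantile is μ + z_p·σ. Here z_{0.04} = -1.751, z_{0.72} = 0.5828.
So 6.5 = μ − 1.751σ and 13 = μ + 0.5828σ.
Subtracting: σ = (13 − 6.5)/(0.5828 − (-1.751)) = 2.79.
Then μ = 6.5 − (-1.751)·2.79 = 11.38.
Precision τ = 1/σ² = 1/2.785² = 0.129.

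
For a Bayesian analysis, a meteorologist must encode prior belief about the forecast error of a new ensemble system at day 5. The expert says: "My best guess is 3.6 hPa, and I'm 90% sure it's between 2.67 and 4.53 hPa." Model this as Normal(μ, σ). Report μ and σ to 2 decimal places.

μ = 3.60, σ = 0.57

A symmetric 90% interval runs μ ± z·σ with z = 1.645.
Half-width = 0.93, so σ = 0.93/1.645 = 0.57.
μ is the stated best guess, 3.60.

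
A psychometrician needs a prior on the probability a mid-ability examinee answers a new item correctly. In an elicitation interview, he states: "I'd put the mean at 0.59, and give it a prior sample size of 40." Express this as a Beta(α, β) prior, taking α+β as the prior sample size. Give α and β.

Under the effective-sample-size interpretation, Beta(α, β) has prior mean α/(α+β) and prior sample size α+β.
So α+β = 40 and α/(α+β) = 0.59, giving α = 0.59·40 = 23.6 and β = 40 − 23.6 = 16.4.

α = 23.6, β = 16.4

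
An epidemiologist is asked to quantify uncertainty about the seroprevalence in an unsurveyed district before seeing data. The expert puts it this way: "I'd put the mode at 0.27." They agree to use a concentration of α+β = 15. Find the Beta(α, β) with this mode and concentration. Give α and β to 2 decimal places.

α = 4.51, β = 10.49

For α,β > 1 the Beta mode is (α−1)/(α+β−2). With α+β = 15, the mode is (α−1)/13.
Set (α−1)/13 = 0.27 → α = 1 + 0.27·13 = 4.51.
β = 15 − α = 10.49.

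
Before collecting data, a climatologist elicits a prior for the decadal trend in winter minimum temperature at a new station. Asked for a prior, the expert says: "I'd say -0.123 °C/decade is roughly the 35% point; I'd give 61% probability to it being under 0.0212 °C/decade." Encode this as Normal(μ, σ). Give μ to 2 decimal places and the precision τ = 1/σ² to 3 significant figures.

The p-quantile of Normal(μ,σ) is μ + z_p·σ, with z_{0.35} = -0.3853 and z_{0.61} = 0.2793.
Eliminate σ: μ = (z₂·x₁ − z₁·x₂)/(z₂ − z₁) = (0.2793·-0.123 − (-0.3853)·0.0212)/0.6646 = -0.04.
Then σ = (x₂ − x₁)/(z₂ − z₁) = (0.0212 − -0.123)/0.6646 = 0.22.
Precision τ = 1/σ² = 1/0.217² = 21.2.

μ = -0.04, τ = 21.2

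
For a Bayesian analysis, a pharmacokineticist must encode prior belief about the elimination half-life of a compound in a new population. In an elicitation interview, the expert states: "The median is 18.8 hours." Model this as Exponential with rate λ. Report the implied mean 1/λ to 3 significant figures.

Exponential median = ln 2 / λ, so λ = ln 2 / 18.8 = 0.0369.
Mean = 1/λ = 27.1 hours.

mean ≈ 27.1 hours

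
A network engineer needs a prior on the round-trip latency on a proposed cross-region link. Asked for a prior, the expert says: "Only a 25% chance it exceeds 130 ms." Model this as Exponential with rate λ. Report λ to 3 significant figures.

P(T > 130.0) = e^(−λ·130.0) = 0.25, so λ = −ln(0.25)/130.0 = 0.0107.

λ ≈ 0.0107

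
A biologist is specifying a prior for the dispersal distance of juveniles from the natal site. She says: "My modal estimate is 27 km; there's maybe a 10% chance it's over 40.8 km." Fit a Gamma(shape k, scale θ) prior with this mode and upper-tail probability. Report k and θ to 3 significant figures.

k ≈ 11.9, θ ≈ 2.47

Gamma(k,θ) with k>1 has mode (k−1)θ, so θ = 27/(k−1).
Need P(X < 40.8) = 0.9 with θ tied to k this way. Start at k = 2, θ = 27: P(X<40.8) ≈ 0.446.
Too low — raise k to concentrate. Iterating converges to k ≈ 11.9.
Then θ = 27/(11.9−1) ≈ 2.47.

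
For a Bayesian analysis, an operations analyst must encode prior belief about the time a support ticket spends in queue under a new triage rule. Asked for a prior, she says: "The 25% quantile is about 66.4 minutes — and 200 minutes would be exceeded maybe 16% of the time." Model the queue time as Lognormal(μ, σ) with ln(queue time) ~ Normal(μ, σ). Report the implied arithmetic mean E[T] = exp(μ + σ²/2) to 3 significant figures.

If T ~ Lognormal(μ,σ) then ln T ~ Normal(μ,σ), so the p-quantile of ln T is μ + z_p·σ.
ln(66.4) = 4.196 and ln(200) = 5.298; z_{0.25} = -0.6745, z_{0.84} = 0.9945.
σ = (5.298 − 4.196)/(0.9945 − (-0.6745)) = 0.661.
μ = 4.196 − (-0.6745)·0.661 = 4.641.
E[T] = exp(μ + σ²/2) = exp(4.641 + 0.2182) = 129 minutes.

E[T] ≈ 129 minutes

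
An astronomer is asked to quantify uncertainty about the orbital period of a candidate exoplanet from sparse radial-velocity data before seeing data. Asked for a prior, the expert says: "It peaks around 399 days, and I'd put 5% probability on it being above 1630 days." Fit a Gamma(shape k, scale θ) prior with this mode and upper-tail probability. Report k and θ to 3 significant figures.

k ≈ 2.27, θ ≈ 315

Gamma(k,θ) with k>1 has mode (k−1)θ, so θ = 399/(k−1).
Need P(X < 1630) = 0.95 with θ tied to k this way. Start at k = 2, θ = 399: P(X<1630) ≈ 0.914.
Too low — raise k to concentrate. Iterating converges to k ≈ 2.27.
Then θ = 399/(2.27−1) ≈ 315.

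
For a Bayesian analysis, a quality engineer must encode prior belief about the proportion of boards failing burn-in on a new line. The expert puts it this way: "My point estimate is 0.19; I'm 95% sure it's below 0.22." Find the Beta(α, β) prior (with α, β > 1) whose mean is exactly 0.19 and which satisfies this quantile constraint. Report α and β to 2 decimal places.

With mean 0.19 fixed, write α = 0.19s, β = 0.81s where s = α+β.
Need P(θ < 0.22) = 0.95 under Beta(0.19s, 0.81s). Normal approximation: (q−m)/√(m(1−m)/s) ≈ z_{0.95} = 1.64, so s ≈ 0.19·0.81·(1.64)²/(0.22−0.19)² = 462.6.
At s = 462.6: P(θ<0.22) ≈ 0.946. Adjusting to match 0.95 gives s ≈ 484.50.
So α = 0.19·484.50 ≈ 92.05, β = 0.81·484.50 ≈ 392.44.

α ≈ 92.05, β ≈ 392.44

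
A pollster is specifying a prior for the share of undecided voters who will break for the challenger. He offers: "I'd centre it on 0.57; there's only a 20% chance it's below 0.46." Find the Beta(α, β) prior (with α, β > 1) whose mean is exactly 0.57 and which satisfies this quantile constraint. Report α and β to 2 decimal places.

α ≈ 8.11, β ≈ 6.12

With mean 0.57 fixed, write α = 0.57s, β = 0.43s where s = α+β.
Need P(θ < 0.46) = 0.2 under Beta(0.57s, 0.43s). Normal approximation: (q−m)/√(m(1−m)/s) ≈ z_{0.2} = -0.842, so s ≈ 0.57·0.43·(-0.842)²/(0.46−0.57)² = 14.3.
At s = 14.3: P(θ<0.46) ≈ 0.199. Adjusting to match 0.2 gives s ≈ 14.23.
So α = 0.57·14.23 ≈ 8.11, β = 0.43·14.23 ≈ 6.12.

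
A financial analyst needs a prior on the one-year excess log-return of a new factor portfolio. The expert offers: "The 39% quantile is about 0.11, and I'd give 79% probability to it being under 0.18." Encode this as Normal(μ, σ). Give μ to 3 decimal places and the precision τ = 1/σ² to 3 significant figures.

For Normal(μ,σ), the p-quantile is μ + z_p·σ. Here z_{0.39} = -0.2793, z_{0.79} = 0.8064.
So 0.11 = μ − 0.2793σ and 0.18 = μ + 0.8064σ.
Subtracting: σ = (0.18 − 0.11)/(0.8064 − (-0.2793)) = 0.064.
Then μ = 0.11 − (-0.2793)·0.064 = 0.128.
Precision τ = 1/σ² = 1/0.06447² = 241.

μ = 0.128, τ = 241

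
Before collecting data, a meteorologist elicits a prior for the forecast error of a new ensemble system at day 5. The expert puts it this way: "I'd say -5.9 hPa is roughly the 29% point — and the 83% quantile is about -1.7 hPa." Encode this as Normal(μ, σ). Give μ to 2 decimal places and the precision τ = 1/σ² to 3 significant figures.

For Normal(μ,σ), the p-quantile is μ + z_p·σ. Here z_{0.29} = -0.5534, z_{0.83} = 0.9542.
So -5.9 = μ − 0.5534σ and -1.7 = μ + 0.9542σ.
Subtracting: σ = (-1.7 − -5.9)/(0.9542 − (-0.5534)) = 2.79.
Then μ = -5.9 − (-0.5534)·2.79 = -4.36.
Precision τ = 1/σ² = 1/2.786² = 0.129.

μ = -4.36, τ = 0.129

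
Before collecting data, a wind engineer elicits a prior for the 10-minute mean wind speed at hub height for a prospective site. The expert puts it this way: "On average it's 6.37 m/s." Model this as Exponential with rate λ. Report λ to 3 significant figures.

Exponential mean = 1/λ, so λ = 1/6.37 = 0.157.

λ ≈ 0.157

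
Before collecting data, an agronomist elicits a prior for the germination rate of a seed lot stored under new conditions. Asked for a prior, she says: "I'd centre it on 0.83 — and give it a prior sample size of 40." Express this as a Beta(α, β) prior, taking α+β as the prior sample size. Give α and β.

α = 33.2, β = 6.8

Under the effective-sample-size interpretation, Beta(α, β) has prior mean α/(α+β) and prior sample size α+β.
So α+β = 40 and α/(α+β) = 0.83, giving α = 0.83·40 = 33.2 and β = 40 − 33.2 = 6.8.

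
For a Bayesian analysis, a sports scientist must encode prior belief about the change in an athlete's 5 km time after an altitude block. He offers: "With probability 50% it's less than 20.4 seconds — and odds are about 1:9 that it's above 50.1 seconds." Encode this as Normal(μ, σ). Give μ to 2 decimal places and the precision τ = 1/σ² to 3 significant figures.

For Normal(μ,σ), the p-quantile is μ + z_p·σ. Here z_{0.5} = 0, z_{0.9} = 1.282.
So 20.4 = μ + 0σ and 50.1 = μ + 1.282σ.
Subtracting: σ = (50.1 − 20.4)/(1.282 − (0)) = 23.18.
Then μ = 20.4 − (0)·23.18 = 20.40.
Precision τ = 1/σ² = 1/23.18² = 0.00186.

μ = 20.40, τ = 0.00186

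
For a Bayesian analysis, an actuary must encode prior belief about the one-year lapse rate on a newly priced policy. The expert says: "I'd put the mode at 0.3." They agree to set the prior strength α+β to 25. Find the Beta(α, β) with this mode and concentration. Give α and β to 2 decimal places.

For α,β > 1 the Beta mode is (α−1)/(α+β−2). With α+β = 25, the mode is (α−1)/23.
Set (α−1)/23 = 0.3 → α = 1 + 0.3·23 = 7.90.
β = 25 − α = 17.10.

α = 7.90, β = 17.10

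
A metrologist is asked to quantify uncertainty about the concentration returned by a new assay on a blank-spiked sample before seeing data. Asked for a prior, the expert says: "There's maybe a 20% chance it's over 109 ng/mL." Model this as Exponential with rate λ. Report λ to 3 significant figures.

P(T > 109.0) = e^(−λ·109.0) = 0.2, so λ = −ln(0.2)/109.0 = 0.0148.

λ ≈ 0.0148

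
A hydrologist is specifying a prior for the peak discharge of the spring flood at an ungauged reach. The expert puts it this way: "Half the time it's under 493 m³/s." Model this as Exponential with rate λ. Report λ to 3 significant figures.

λ ≈ 0.00141

Exponential median = ln 2 / λ, so λ = ln 2 / 493.0 = 0.00141.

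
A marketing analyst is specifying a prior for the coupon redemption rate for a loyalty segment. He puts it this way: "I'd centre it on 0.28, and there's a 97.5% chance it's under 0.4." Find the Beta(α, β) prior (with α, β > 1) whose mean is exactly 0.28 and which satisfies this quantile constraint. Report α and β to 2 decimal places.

With mean 0.28 fixed, write α = 0.28s, β = 0.72s where s = α+β.
Need P(θ < 0.4) = 0.975 under Beta(0.28s, 0.72s). Normal approximation: (q−m)/√(m(1−m)/s) ≈ z_{0.975} = 1.96, so s ≈ 0.28·0.72·(1.96)²/(0.4−0.28)² = 53.8.
At s = 53.8: P(θ<0.4) ≈ 0.969. Adjusting to match 0.975 gives s ≈ 59.09.
So α = 0.28·59.09 ≈ 16.54, β = 0.72·59.09 ≈ 42.54.

α ≈ 16.54, β ≈ 42.54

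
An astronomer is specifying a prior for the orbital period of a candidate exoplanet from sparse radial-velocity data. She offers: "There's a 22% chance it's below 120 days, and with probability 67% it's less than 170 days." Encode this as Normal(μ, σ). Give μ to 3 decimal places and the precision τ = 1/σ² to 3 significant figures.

The p-quantile of Normal(μ,σ) is μ + z_p·σ, with z_{0.22} = -0.7722 and z_{0.67} = 0.4399.
Eliminate σ: μ = (z₂·x₁ − z₁·x₂)/(z₂ − z₁) = (0.4399·120 − (-0.7722)·170)/1.212 = 151.853.
Then σ = (x₂ − x₁)/(z₂ − z₁) = (170 − 120)/1.212 = 41.251.
Precision τ = 1/σ² = 1/41.25² = 0.000588.

μ = 151.853, τ = 0.000588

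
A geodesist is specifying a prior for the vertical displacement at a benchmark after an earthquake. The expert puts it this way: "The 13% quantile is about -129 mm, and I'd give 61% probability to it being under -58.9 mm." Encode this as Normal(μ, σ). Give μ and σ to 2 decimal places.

The p-quantile of Normal(μ,σ) is μ + z_p·σ, with z_{0.13} = -1.126 and z_{0.61} = 0.2793.
Eliminate σ: μ = (z₂·x₁ − z₁·x₂)/(z₂ − z₁) = (0.2793·-129 − (-1.126)·-58.9)/1.406 = -72.83.
Then σ = (x₂ − x₁)/(z₂ − z₁) = (-58.9 − -129)/1.406 = 49.87.

μ = -72.83, σ = 49.87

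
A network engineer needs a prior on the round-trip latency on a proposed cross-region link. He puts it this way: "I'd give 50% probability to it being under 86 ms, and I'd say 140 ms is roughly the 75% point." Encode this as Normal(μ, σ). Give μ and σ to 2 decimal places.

μ = 86.00, σ = 80.06

For Normal(μ,σ), the p-quantile is μ + z_p·σ. Here z_{0.5} = 0, z_{0.75} = 0.6745.
So 86 = μ + 0σ and 140 = μ + 0.6745σ.
Subtracting: σ = (140 − 86)/(0.6745 − (0)) = 80.06.
Then μ = 86 − (0)·80.06 = 86.00.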